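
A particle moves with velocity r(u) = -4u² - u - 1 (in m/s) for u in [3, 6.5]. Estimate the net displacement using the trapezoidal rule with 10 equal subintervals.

Δu = (6.5 − 3)/10 = 0.35.
r(3) = -40, r(3.35) = -49.24, r(3.7) = -59.46, r(4.05) = -70.66, r(4.4) = -82.84, r(4.75) = -96, r(5.1) = -110.14, r(5.45) = -125.26, r(5.8) = -141.36, r(6.15) = -158.44, r(6.5) = -176.5.
T_10 = (Δu/2)·[r(u_0) + 2r(u_1) + ... + 2r(u_{9}) + r(u_10)].
Sum = -350.5775.

-350.5775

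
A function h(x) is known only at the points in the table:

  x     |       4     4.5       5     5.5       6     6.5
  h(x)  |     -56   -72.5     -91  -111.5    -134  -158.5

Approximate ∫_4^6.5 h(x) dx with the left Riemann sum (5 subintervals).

Δx = 0.5.
Sum = 0.5·[(-56) + (-72.5) + (-91) + (-111.5) + (-134)] = -232.5.

-232.5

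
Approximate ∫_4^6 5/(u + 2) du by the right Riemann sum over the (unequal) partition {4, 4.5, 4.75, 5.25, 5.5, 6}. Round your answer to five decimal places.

1.39379

Subinterval widths: 0.5, 0.25, 0.5, 0.25, 0.5.
Right endpoints: 4.5, 4.75, 5.25, 5.5, 6.
f(4.5) = 10/13, f(4.75) = 20/27, f(5.25) = 20/29, f(5.5) = 2/3, f(6) = 0.625.
Sum = Σ Δu_i · f(u_i).
Sum ≈ 1.39379.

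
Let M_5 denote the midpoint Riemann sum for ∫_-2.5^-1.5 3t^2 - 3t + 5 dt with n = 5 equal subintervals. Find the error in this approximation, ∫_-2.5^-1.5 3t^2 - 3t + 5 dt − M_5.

Exact integral: ∫_-2.5^-1.5 f(t) dt = 23.25.
M_5 = 23.24.
Error = 23.25 − 23.24 = 0.01.

0.01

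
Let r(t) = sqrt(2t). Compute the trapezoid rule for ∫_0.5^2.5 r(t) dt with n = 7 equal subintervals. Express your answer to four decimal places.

3.3897

Δt = (2.5 − 0.5)/7 = 2/7.
r(0.5) ≈ 1.0000, r(11/14) ≈ 1.2536, r(15/14) ≈ 1.4639, r(19/14) ≈ 1.6475, r(23/14) ≈ 1.8127, r(27/14) ≈ 1.9640, r(31/14) ≈ 2.1044, r(2.5) ≈ 2.2361.
T_7 = (Δt/2)·[r(t_0) + 2r(t_1) + ... + 2r(t_{6}) + r(t_7)].
Sum ≈ 3.3897.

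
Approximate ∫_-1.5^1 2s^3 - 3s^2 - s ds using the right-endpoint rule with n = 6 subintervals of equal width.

-4.0234375

Δs = (1 − (-1.5))/6 = 5/12.
Right endpoints: -13/12, -2/3, -0.25, 1/6, 7/12, 1.
f(-13/12) = -4303/864, f(-2/3) = -34/27, f(-0.25) = 0.03125, f(1/6) = -13/54, f(7/12) = -1043/864, f(1) = -2.
Sum = Δs · [f(-13/12) + f(-2/3) + f(-0.25) + ...].
Sum = -4.0234375.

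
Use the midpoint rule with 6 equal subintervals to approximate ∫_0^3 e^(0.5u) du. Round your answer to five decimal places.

6.94528

Δu = (3 − 0)/6 = 0.5.
Midpoints: 0.25, 0.75, 1.25, 1.75, 2.25, 2.75.
f(0.25) ≈ 1.13315, f(0.75) ≈ 1.45499, f(1.25) ≈ 1.86825, f(1.75) ≈ 2.39888, f(2.25) ≈ 3.08022, f(2.75) ≈ 3.95508.
Sum = Δu · [f(0.25) + f(0.75) + f(1.25) + ...].
Sum ≈ 6.94528.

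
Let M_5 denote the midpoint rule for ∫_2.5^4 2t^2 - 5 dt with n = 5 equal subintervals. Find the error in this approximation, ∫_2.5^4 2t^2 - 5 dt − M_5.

Exact integral: ∫_2.5^4 f(t) dt = 24.75.
M_5 = 24.7275.
Error = 24.75 − 24.7275 = 0.0225.

0.0225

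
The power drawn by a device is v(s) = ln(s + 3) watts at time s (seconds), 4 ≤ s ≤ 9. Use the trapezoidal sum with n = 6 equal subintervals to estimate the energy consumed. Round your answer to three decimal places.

11.194

Δs = (9 − 4)/6 = 5/6.
v(4) ≈ 1.946, v(29/6) ≈ 2.058, v(17/3) ≈ 2.159, v(6.5) ≈ 2.251, v(22/3) ≈ 2.335, v(49/6) ≈ 2.413, v(9) ≈ 2.485.
T_6 = (Δs/2)·[v(s_0) + 2v(s_1) + ... + 2v(s_{5}) + v(s_6)].
Sum ≈ 11.194.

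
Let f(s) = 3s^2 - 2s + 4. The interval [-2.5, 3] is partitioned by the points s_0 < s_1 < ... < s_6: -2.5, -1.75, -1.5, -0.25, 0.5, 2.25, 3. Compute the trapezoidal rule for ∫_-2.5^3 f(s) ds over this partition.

Subinterval widths: 0.75, 0.25, 1.25, 0.75, 1.75, 0.75.
f(-2.5) = 27.75, f(-1.75) = 16.6875, f(-1.5) = 13.75, f(-0.25) = 4.6875, f(0.5) = 3.75, f(2.25) = 14.6875, f(3) = 25.
On each subinterval the trapezoid contributes (Δs_i/2)·[f(s_{i-1}) + f(s_i)].
Sum = 66.171875.

66.171875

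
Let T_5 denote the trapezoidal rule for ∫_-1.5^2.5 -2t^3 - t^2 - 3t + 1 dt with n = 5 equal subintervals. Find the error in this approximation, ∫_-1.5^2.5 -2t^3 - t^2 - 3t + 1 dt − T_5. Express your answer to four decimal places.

1.7067

Exact integral: ∫_-1.5^2.5 f(t) dt ≈ -25.333333.
T_5 = -27.04.
Error ≈ -25.333333 − (-27.04) ≈ 1.7067.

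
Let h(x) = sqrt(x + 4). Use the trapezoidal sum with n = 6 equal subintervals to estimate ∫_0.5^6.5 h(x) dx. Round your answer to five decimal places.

Δx = (6.5 − 0.5)/6 = 1.
h(0.5) ≈ 2.12132, h(1.5) ≈ 2.34521, h(2.5) ≈ 2.54951, h(3.5) ≈ 2.73861, h(4.5) ≈ 2.91548, h(5.5) ≈ 3.08221, h(6.5) ≈ 3.24037.
T_6 = (Δx/2)·[h(x_0) + 2h(x_1) + ... + 2h(x_{5}) + h(x_6)].
Sum ≈ 16.31186.

16.31186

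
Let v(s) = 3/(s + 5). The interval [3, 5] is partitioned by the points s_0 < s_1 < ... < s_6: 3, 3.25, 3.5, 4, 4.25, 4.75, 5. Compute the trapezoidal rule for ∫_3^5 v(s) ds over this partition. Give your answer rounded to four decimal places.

0.6696

Subinterval widths: 0.25, 0.25, 0.5, 0.25, 0.5, 0.25.
v(3) = 0.375, v(3.25) = 4/11, v(3.5) = 6/17, v(4) = 1/3, v(4.25) = 12/37, v(4.75) = 4/13, v(5) = 0.3.
On each subinterval the trapezoid contributes (Δs_i/2)·[v(s_{i-1}) + v(s_i)].
Sum ≈ 0.6696.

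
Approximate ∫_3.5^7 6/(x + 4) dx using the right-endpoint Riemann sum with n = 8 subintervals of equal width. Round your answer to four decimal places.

2.2432

Δx = (7 − 3.5)/8 = 0.4375.
Right endpoints: 3.9375, 4.375, 4.8125, 5.25, 5.6875, 6.125, 6.5625, 7.
f(3.9375) = 96/127, f(4.375) = 48/67, f(4.8125) = 32/47, f(5.25) = 24/37, f(5.6875) = 96/155, f(6.125) = 16/27, f(6.5625) = 96/169, f(7) = 6/11.
Sum = Δx · [f(3.9375) + f(4.375) + f(4.8125) + ...].
Sum ≈ 2.2432.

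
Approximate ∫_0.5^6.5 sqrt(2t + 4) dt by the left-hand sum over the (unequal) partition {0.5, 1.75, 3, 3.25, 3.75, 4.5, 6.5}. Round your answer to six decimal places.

Subinterval widths: 1.25, 1.25, 0.25, 0.5, 0.75, 2.
Left endpoints: 0.5, 1.75, 3, 3.25, 3.75, 4.5.
f(0.5) ≈ 2.236068, f(1.75) ≈ 2.738613, f(3) ≈ 3.162278, f(3.25) ≈ 3.240370, f(3.75) ≈ 3.391165, f(4.5) ≈ 3.605551.
Sum = Σ Δt_i · f(t_i).
Sum ≈ 18.383582.

18.383582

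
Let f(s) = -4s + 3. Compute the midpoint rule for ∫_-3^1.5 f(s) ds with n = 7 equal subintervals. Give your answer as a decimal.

27

Δs = (1.5 − (-3))/7 = 9/14.
Midpoints: -75/28, -57/28, -39/28, -0.75, -3/28, 15/28, 33/28.
f(-75/28) = 96/7, f(-57/28) = 78/7, f(-39/28) = 60/7, f(-0.75) = 6, f(-3/28) = 24/7, f(15/28) = 6/7, f(33/28) = -12/7.
Sum = Δs · [f(-75/28) + f(-57/28) + f(-39/28) + ...].
Sum = 27.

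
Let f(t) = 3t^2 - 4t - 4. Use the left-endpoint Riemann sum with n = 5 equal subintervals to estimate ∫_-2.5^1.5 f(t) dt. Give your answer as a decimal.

Δt = (1.5 − (-2.5))/5 = 0.8.
Left endpoints: -2.5, -1.7, -0.9, -0.1, 0.7.
f(-2.5) = 24.75, f(-1.7) = 11.47, f(-0.9) = 2.03, f(-0.1) = -3.57, f(0.7) = -5.33.
Sum = Δt · [f(-2.5) + f(-1.7) + f(-0.9) + f(-0.1) + f(0.7)].
Sum = 23.48.

23.48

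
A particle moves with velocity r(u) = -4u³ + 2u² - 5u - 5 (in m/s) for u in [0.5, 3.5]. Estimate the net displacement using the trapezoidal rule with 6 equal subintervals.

Δu = (3.5 − 0.5)/6 = 0.5.
r(0.5) = -7.5, r(1) = -12, r(1.5) = -21.5, r(2) = -39, r(2.5) = -67.5, r(3) = -110, r(3.5) = -169.5.
T_6 = (Δu/2)·[r(u_0) + 2r(u_1) + ... + 2r(u_{5}) + r(u_6)].
Sum = -169.25.

-169.25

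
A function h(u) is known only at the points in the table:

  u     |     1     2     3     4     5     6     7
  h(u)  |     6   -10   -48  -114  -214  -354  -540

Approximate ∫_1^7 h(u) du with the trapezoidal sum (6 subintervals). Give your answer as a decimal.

Δu = 1.
T_6 = (1/2)·[6 + 2·(-10) + 2·(-48) + 2·(-114) + 2·(-214) + 2·(-354) + (-540)] = -1007.

-1007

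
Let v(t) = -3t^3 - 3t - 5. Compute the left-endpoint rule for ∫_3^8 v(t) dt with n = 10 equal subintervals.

-2761.5625

Δt = (8 − 3)/10 = 0.5.
Left endpoints: 3, 3.5, 4, 4.5, 5, 5.5, 6, 6.5, 7, 7.5.
v(3) = -95, v(3.5) = -144.125, v(4) = -209, v(4.5) = -291.875, v(5) = -395, v(5.5) = -520.625, v(6) = -671, v(6.5) = -848.375, v(7) = -1055, v(7.5) = -1293.125.
Sum = Δt · [v(3) + v(3.5) + v(4) + ...].
Sum = -2761.5625.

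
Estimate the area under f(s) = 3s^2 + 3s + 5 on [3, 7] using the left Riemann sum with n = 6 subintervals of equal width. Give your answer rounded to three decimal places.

Δs = (7 − 3)/6 = 2/3.
Left endpoints: 3, 11/3, 13/3, 5, 17/3, 19/3.
f(3) = 41, f(11/3) = 169/3, f(13/3) = 223/3, f(5) = 95, f(17/3) = 355/3, f(19/3) = 433/3.
Sum = Δs · [f(3) + f(11/3) + f(13/3) + ...].
Sum ≈ 352.889.

352.889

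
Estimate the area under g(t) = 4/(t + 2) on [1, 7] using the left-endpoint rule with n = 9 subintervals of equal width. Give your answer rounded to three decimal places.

Δt = (7 − 1)/9 = 2/3.
Left endpoints: 1, 5/3, 7/3, 3, 11/3, 13/3, 5, 17/3, 19/3.
g(1) = 4/3, g(5/3) = 12/11, g(7/3) = 12/13, g(3) = 0.8, g(11/3) = 12/17, g(13/3) = 12/19, g(5) = 4/7, g(17/3) = 12/23, g(19/3) = 0.48.
Sum = Δt · [g(1) + g(5/3) + g(7/3) + ...].
Sum ≈ 4.705.

4.705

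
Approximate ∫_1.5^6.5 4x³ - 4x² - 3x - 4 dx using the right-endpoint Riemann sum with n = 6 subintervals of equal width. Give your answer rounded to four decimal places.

Δx = (6.5 − 1.5)/6 = 5/6.
Right endpoints: 7/3, 19/6, 4, 29/6, 17/3, 6.5.
f(7/3) = 487/27, f(19/6) = 1982/27, f(4) = 176, f(29/6) = 9172/27, f(17/3) = 15617/27, f(6.5) = 906.
Sum = Δx · [f(7/3) + f(19/6) + f(4) + ...].
Sum ≈ 1742.9630.

1742.9630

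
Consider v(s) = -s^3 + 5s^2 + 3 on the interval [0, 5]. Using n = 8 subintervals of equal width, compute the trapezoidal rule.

Δs = (5 − 0)/8 = 0.625.
v(0) = 3, v(0.625) = 2411/512, v(1.25) = 8.859375, v(1.875) = 7161/512, v(2.5) = 18.625, v(3.125) = 10911/512, v(3.75) = 20.578125, v(4.375) = 7661/512, v(5) = 3.
T_8 = (Δs/2)·[v(s_0) + 2v(s_1) + ... + 2v(s_{7}) + v(s_8)].
Sum = 66.26953125.

66.26953125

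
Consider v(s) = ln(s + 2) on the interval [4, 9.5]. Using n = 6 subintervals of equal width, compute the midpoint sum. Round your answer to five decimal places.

11.83922

Δs = (9.5 − 4)/6 = 11/12.
Midpoints: 107/24, 5.375, 151/24, 173/24, 8.125, 217/24.
v(107/24) ≈ 1.86537, v(5.375) ≈ 1.99810, v(151/24) ≈ 2.11525, v(173/24) ≈ 2.22011, v(8.125) ≈ 2.31501, v(217/24) ≈ 2.40168.
Sum = Δs · [v(107/24) + v(5.375) + v(151/24) + ...].
Sum ≈ 11.83922.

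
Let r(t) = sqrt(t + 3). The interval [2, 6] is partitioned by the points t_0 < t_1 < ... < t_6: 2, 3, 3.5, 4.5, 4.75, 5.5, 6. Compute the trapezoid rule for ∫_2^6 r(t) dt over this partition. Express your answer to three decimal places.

Subinterval widths: 1, 0.5, 1, 0.25, 0.75, 0.5.
r(2) ≈ 2.236, r(3) ≈ 2.449, r(3.5) ≈ 2.550, r(4.5) ≈ 2.739, r(4.75) ≈ 2.784, r(5.5) ≈ 2.915, r(6) ≈ 3.000.
On each subinterval the trapezoid contributes (Δt_i/2)·[r(t_{i-1}) + r(t_i)].
Sum ≈ 10.543.

10.543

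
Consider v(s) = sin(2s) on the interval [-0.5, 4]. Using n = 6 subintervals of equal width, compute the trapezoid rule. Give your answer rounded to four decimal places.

Δs = (4 − (-0.5))/6 = 0.75.
v(-0.5) ≈ -0.8415, v(0.25) ≈ 0.4794, v(1) ≈ 0.9093, v(1.75) ≈ -0.3508, v(2.5) ≈ -0.9589, v(3.25) ≈ 0.2151, v(4) ≈ 0.9894.
T_6 = (Δs/2)·[v(s_0) + 2v(s_1) + ... + 2v(s_{5}) + v(s_6)].
Sum ≈ 0.2761.

0.2761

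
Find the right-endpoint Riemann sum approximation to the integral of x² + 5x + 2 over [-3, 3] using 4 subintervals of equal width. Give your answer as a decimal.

54.75

Δx = (3 − (-3))/4 = 1.5.
Right endpoints: -1.5, 0, 1.5, 3.
f(-1.5) = -3.25, f(0) = 2, f(1.5) = 11.75, f(3) = 26.
Sum = Δx · [f(-1.5) + f(0) + f(1.5) + f(3)].
Sum = 54.75.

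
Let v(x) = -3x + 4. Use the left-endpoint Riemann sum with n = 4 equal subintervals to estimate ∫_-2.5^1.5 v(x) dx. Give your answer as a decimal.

Δx = (1.5 − (-2.5))/4 = 1.
Left endpoints: -2.5, -1.5, -0.5, 0.5.
v(-2.5) = 11.5, v(-1.5) = 8.5, v(-0.5) = 5.5, v(0.5) = 2.5.
Sum = Δx · [v(-2.5) + v(-1.5) + v(-0.5) + v(0.5)].
Sum = 28.

28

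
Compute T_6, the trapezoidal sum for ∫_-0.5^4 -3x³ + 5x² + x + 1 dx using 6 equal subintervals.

Δx = (4 − (-0.5))/6 = 0.75.
f(-0.5) = 2.125, f(0.25) = 1.515625, f(1) = 4, f(1.75) = 1.984375, f(2.5) = -12.125, f(3.25) = -45.921875, f(4) = -107.
T_6 = (Δx/2)·[f(x_0) + 2f(x_1) + ... + 2f(x_{5}) + f(x_6)].
Sum = -77.23828125.

-77.23828125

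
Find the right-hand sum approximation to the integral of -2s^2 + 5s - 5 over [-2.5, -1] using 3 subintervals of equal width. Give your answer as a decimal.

-26

Δs = (-1 − (-2.5))/3 = 0.5.
Right endpoints: -2, -1.5, -1.
f(-2) = -23, f(-1.5) = -17, f(-1) = -12.
Sum = Δs · [f(-2) + f(-1.5) + f(-1)].
Sum = -26.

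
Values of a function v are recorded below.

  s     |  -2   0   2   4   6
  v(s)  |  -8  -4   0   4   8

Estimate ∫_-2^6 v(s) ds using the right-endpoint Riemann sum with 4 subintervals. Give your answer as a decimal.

16

Δs = 2.
Sum = 2·[(-4) + 0 + 4 + 8] = 16.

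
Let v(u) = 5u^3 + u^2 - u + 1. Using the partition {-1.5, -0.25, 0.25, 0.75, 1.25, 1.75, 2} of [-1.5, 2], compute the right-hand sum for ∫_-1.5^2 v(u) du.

34.29296875

Subinterval widths: 1.25, 0.5, 0.5, 0.5, 0.5, 0.25.
Right endpoints: -0.25, 0.25, 0.75, 1.25, 1.75, 2.
v(-0.25) = 1.234375, v(0.25) = 0.890625, v(0.75) = 2.921875, v(1.25) = 11.078125, v(1.75) = 29.109375, v(2) = 43.
Sum = Σ Δu_i · v(u_i).
Sum = 34.29296875.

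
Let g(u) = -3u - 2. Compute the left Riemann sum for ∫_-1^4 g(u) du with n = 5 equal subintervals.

-25

Δu = (4 − (-1))/5 = 1.
Left endpoints: -1, 0, 1, 2, 3.
g(-1) = 1, g(0) = -2, g(1) = -5, g(2) = -8, g(3) = -11.
Sum = Δu · [g(-1) + g(0) + g(1) + g(2) + g(3)].
Sum = -25.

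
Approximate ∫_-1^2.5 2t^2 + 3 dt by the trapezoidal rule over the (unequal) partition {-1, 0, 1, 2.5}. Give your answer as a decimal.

Subinterval widths: 1, 1, 1.5.
f(-1) = 5, f(0) = 3, f(1) = 5, f(2.5) = 15.5.
On each subinterval the trapezoid contributes (Δt_i/2)·[f(t_{i-1}) + f(t_i)].
Sum = 23.375.

23.375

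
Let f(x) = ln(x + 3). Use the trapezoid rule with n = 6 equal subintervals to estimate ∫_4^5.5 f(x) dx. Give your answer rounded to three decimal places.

3.069

Δx = (5.5 − 4)/6 = 0.25.
f(4) ≈ 1.946, f(4.25) ≈ 1.981, f(4.5) ≈ 2.015, f(4.75) ≈ 2.048, f(5) ≈ 2.079, f(5.25) ≈ 2.110, f(5.5) ≈ 2.140.
T_6 = (Δx/2)·[f(x_0) + 2f(x_1) + ... + 2f(x_{5}) + f(x_6)].
Sum ≈ 3.069.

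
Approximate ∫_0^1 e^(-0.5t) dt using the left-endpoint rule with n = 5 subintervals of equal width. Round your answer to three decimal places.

0.827

Δt = (1 − 0)/5 = 0.2.
Left endpoints: 0, 0.2, 0.4, 0.6, 0.8.
f(0) ≈ 1.000, f(0.2) ≈ 0.905, f(0.4) ≈ 0.819, f(0.6) ≈ 0.741, f(0.8) ≈ 0.670.
Sum = Δt · [f(0) + f(0.2) + f(0.4) + f(0.6) + f(0.8)].
Sum ≈ 0.827.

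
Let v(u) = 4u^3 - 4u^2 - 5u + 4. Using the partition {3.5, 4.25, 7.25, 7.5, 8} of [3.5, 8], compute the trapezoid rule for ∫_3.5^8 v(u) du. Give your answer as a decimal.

Subinterval widths: 0.75, 3, 0.25, 0.5.
v(3.5) = 109, v(4.25) = 217.5625, v(7.25) = 1281.8125, v(7.5) = 1429, v(8) = 1756.
On each subinterval the trapezoid contributes (Δu_i/2)·[v(u_{i-1}) + v(u_i)].
Sum = 3506.625.

3506.625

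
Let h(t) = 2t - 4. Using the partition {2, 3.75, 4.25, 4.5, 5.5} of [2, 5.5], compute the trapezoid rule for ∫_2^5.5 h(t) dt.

Subinterval widths: 1.75, 0.5, 0.25, 1.
h(2) = 0, h(3.75) = 3.5, h(4.25) = 4.5, h(4.5) = 5, h(5.5) = 7.
On each subinterval the trapezoid contributes (Δt_i/2)·[h(t_{i-1}) + h(t_i)].
Sum = 12.25.

12.25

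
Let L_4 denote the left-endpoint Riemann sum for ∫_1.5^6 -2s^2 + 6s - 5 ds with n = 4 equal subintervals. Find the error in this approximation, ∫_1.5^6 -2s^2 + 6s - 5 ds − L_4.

-20.8828125

Exact integral: ∫_1.5^6 f(s) ds = -63.
L_4 = -42.1171875.
Error = -63 − (-42.1171875) = -20.8828125.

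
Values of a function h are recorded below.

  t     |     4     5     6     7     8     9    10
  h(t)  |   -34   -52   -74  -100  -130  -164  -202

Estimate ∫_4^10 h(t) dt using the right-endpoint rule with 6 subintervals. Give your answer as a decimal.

Δt = 1.
Sum = 1·[(-52) + (-74) + (-100) + (-130) + (-164) + (-202)] = -722.

-722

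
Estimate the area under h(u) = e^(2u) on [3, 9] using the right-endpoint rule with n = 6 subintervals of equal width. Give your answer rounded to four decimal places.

Δu = (9 − 3)/6 = 1.
Right endpoints: 4, 5, 6, 7, 8, 9.
h(4) ≈ 2980.9580, h(5) ≈ 22026.4658, h(6) ≈ 162754.7914, h(7) ≈ 1202604.2842, h(8) ≈ 8886110.5205, h(9) ≈ 65659969.1373.
Sum = Δu · [h(4) + h(5) + h(6) + ...].
Sum ≈ 75936446.1572.

75936446.1572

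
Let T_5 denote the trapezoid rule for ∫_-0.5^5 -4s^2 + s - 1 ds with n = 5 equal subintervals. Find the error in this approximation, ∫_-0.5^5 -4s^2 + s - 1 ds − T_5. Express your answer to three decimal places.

Exact integral: ∫_-0.5^5 f(s) ds ≈ -159.95833.
T_5 = -164.395.
Error ≈ -159.95833 − (-164.395) ≈ 4.437.

4.437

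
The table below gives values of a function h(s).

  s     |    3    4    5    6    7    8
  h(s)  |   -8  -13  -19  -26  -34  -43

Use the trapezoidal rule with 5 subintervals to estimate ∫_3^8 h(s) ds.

Δs = 1.
T_5 = (1/2)·[(-8) + 2·(-13) + 2·(-19) + 2·(-26) + 2·(-34) + (-43)] = -117.5.

-117.5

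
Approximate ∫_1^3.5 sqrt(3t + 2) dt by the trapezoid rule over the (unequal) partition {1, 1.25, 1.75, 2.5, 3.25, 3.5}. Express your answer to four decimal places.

7.3291

Subinterval widths: 0.25, 0.5, 0.75, 0.75, 0.25.
f(1) ≈ 2.2361, f(1.25) ≈ 2.3979, f(1.75) ≈ 2.6926, f(2.5) ≈ 3.0822, f(3.25) ≈ 3.4278, f(3.5) ≈ 3.5355.
On each subinterval the trapezoid contributes (Δt_i/2)·[f(t_{i-1}) + f(t_i)].
Sum ≈ 7.3291.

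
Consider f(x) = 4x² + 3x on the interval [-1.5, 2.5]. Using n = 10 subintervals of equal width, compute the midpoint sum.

Δx = (2.5 − (-1.5))/10 = 0.4.
Midpoints: -1.3, -0.9, -0.5, -0.1, 0.3, 0.7, 1.1, 1.5, 1.9, 2.3.
f(-1.3) = 2.86, f(-0.9) = 0.54, f(-0.5) = -0.5, f(-0.1) = -0.26, f(0.3) = 1.26, f(0.7) = 4.06, f(1.1) = 8.14, f(1.5) = 13.5, f(1.9) = 20.14, f(2.3) = 28.06.
Sum = Δx · [f(-1.3) + f(-0.9) + f(-0.5) + ...].
Sum = 31.12.

31.12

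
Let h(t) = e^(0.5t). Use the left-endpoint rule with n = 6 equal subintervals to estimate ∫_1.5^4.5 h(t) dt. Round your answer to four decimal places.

12.9755

Δt = (4.5 − 1.5)/6 = 0.5.
Left endpoints: 1.5, 2, 2.5, 3, 3.5, 4.
h(1.5) ≈ 2.1170, h(2) ≈ 2.7183, h(2.5) ≈ 3.4903, h(3) ≈ 4.4817, h(3.5) ≈ 5.7546, h(4) ≈ 7.3891.
Sum = Δt · [h(1.5) + h(2) + h(2.5) + ...].
Sum ≈ 12.9755.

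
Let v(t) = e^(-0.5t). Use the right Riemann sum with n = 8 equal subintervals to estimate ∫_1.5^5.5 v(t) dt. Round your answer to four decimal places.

Δt = (5.5 − 1.5)/8 = 0.5.
Right endpoints: 2, 2.5, 3, 3.5, 4, 4.5, 5, 5.5.
v(2) ≈ 0.3679, v(2.5) ≈ 0.2865, v(3) ≈ 0.2231, v(3.5) ≈ 0.1738, v(4) ≈ 0.1353, v(4.5) ≈ 0.1054, v(5) ≈ 0.0821, v(5.5) ≈ 0.0639.
Sum = Δt · [v(2) + v(2.5) + v(3) + ...].
Sum ≈ 0.7190.

0.7190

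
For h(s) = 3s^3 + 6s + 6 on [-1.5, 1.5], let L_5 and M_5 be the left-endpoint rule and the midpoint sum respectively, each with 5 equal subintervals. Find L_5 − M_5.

-11.475

L_5 = 6.525.
M_5 = 18.
L_5 − M_5 = -11.475.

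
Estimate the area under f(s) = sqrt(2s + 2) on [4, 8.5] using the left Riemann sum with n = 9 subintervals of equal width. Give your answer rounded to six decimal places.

Δs = (8.5 − 4)/9 = 0.5.
Left endpoints: 4, 4.5, 5, 5.5, 6, 6.5, 7, 7.5, 8.
f(4) ≈ 3.162278, f(4.5) ≈ 3.316625, f(5) ≈ 3.464102, f(5.5) ≈ 3.605551, f(6) ≈ 3.741657, f(6.5) ≈ 3.872983, f(7) ≈ 4.000000, f(7.5) ≈ 4.123106, f(8) ≈ 4.242641.
Sum = Δs · [f(4) + f(4.5) + f(5) + ...].
Sum ≈ 16.764471.

16.764471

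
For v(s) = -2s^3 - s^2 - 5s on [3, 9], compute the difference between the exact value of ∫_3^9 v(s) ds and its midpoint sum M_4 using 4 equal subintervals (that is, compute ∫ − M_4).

Exact integral: ∫_3^9 v(s) ds = -3654.
M_4 = -3612.375.
Error = -3654 − (-3612.375) = -41.625.

-41.625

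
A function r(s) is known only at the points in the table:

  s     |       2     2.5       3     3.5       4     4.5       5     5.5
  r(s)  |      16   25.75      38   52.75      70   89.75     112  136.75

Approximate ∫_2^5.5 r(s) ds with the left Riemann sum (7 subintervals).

202.125

Δs = 0.5.
Sum = 0.5·[16 + 25.75 + 38 + 52.75 + 70 + 89.75 + 112] = 202.125.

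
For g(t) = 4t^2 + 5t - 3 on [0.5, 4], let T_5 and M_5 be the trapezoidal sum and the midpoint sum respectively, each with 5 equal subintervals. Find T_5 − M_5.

T_5 = 115.185.
M_5 = 113.47.
T_5 − M_5 = 1.715.

1.715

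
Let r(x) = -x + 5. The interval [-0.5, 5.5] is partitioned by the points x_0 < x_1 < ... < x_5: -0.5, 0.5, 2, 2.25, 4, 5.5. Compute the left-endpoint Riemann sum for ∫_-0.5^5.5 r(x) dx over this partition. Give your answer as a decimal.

Subinterval widths: 1, 1.5, 0.25, 1.75, 1.5.
Left endpoints: -0.5, 0.5, 2, 2.25, 4.
r(-0.5) = 5.5, r(0.5) = 4.5, r(2) = 3, r(2.25) = 2.75, r(4) = 1.
Sum = Σ Δx_i · r(x_i).
Sum = 19.3125.

19.3125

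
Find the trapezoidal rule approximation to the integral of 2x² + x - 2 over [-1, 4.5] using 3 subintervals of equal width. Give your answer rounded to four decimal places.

Δx = (4.5 − (-1))/3 = 11/6.
f(-1) = -1, f(5/6) = 2/9, f(8/3) = 134/9, f(4.5) = 43.
T_3 = (Δx/2)·[f(x_0) + 2f(x_1) + 2f(x_2) + f(x_3)].
Sum ≈ 66.2037.

66.2037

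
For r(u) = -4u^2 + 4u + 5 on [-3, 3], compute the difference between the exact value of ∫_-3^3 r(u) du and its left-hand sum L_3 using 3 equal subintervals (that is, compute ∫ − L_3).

40

Exact integral: ∫_-3^3 r(u) du = -42.
L_3 = -82.
Error = -42 − (-82) = 40.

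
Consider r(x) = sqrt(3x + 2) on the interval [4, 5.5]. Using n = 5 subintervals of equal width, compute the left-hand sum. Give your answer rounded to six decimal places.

Δx = (5.5 − 4)/5 = 0.3.
Left endpoints: 4, 4.3, 4.6, 4.9, 5.2.
r(4) ≈ 3.741657, r(4.3) ≈ 3.860052, r(4.6) ≈ 3.974921, r(4.9) ≈ 4.086563, r(5.2) ≈ 4.195235.
Sum = Δx · [r(4) + r(4.3) + r(4.6) + r(4.9) + r(5.2)].
Sum ≈ 5.957529.

5.957529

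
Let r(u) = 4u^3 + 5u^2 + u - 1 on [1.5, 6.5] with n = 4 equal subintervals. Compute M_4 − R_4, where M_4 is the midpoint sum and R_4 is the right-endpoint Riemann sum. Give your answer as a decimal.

-909.765625

M_4 = 2212.578125.
R_4 = 3122.34375.
M_4 − R_4 = -909.765625.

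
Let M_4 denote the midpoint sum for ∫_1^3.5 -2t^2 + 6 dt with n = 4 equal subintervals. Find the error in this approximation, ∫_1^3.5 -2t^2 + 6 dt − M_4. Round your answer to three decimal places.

Exact integral: ∫_1^3.5 f(t) dt ≈ -12.91667.
M_4 = -12.75390625.
Error ≈ -12.91667 − (-12.75390625) ≈ -0.163.

-0.163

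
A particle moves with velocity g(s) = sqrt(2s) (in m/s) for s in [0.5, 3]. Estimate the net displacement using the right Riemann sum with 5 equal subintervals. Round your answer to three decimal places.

4.916

Δs = (3 − 0.5)/5 = 0.5.
Right endpoints: 1, 1.5, 2, 2.5, 3.
g(1) ≈ 1.414, g(1.5) ≈ 1.732, g(2) ≈ 2.000, g(2.5) ≈ 2.236, g(3) ≈ 2.449.
Sum = Δs · [g(1) + g(1.5) + g(2) + g(2.5) + g(3)].
Sum ≈ 4.916.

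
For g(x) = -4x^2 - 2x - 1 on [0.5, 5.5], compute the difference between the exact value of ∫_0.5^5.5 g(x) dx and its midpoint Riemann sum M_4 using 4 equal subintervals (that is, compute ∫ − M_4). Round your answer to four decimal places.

-2.6042

Exact integral: ∫_0.5^5.5 g(x) dx ≈ -256.666667.
M_4 = -254.0625.
Error ≈ -256.666667 − (-254.0625) ≈ -2.6042.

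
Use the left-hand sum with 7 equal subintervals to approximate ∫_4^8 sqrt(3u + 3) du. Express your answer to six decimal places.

17.886239

Δu = (8 − 4)/7 = 4/7.
Left endpoints: 4, 32/7, 36/7, 40/7, 44/7, 48/7, 52/7.
f(4) ≈ 3.872983, f(32/7) ≈ 4.088311, f(36/7) ≈ 4.292851, f(40/7) ≈ 4.488079, f(44/7) ≈ 4.675162, f(48/7) ≈ 4.855042, f(52/7) ≈ 5.028490.
Sum = Δu · [f(4) + f(32/7) + f(36/7) + ...].
Sum ≈ 17.886239.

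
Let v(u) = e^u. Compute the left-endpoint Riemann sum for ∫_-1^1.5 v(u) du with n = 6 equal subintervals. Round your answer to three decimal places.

Δu = (1.5 − (-1))/6 = 5/12.
Left endpoints: -1, -7/12, -1/6, 0.25, 2/3, 13/12.
v(-1) ≈ 0.368, v(-7/12) ≈ 0.558, v(-1/6) ≈ 0.846, v(0.25) ≈ 1.284, v(2/3) ≈ 1.948, v(13/12) ≈ 2.955.
Sum = Δu · [v(-1) + v(-7/12) + v(-1/6) + ...].
Sum ≈ 3.316.

3.316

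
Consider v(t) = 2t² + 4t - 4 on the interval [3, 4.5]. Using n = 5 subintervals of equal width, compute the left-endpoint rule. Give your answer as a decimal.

55.02

Δt = (4.5 − 3)/5 = 0.3.
Left endpoints: 3, 3.3, 3.6, 3.9, 4.2.
v(3) = 26, v(3.3) = 30.98, v(3.6) = 36.32, v(3.9) = 42.02, v(4.2) = 48.08.
Sum = Δt · [v(3) + v(3.3) + v(3.6) + v(3.9) + v(4.2)].
Sum = 55.02.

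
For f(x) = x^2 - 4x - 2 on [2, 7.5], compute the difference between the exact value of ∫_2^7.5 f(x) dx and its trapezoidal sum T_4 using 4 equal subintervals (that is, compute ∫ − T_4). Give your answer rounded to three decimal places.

Exact integral: ∫_2^7.5 f(x) dx ≈ 22.45833.
T_4 = 24.19140625.
Error ≈ 22.45833 − 24.19140625 ≈ -1.733.

-1.733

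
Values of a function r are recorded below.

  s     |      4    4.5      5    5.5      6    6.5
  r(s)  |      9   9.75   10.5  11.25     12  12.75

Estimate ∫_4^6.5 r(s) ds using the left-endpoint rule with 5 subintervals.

Δs = 0.5.
Sum = 0.5·[9 + 9.75 + 10.5 + 11.25 + 12] = 26.25.

26.25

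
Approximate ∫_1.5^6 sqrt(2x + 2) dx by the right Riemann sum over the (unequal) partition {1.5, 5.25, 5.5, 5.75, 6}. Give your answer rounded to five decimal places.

Subinterval widths: 3.75, 0.25, 0.25, 0.25.
Right endpoints: 5.25, 5.5, 5.75, 6.
f(5.25) ≈ 3.53553, f(5.5) ≈ 3.60555, f(5.75) ≈ 3.67423, f(6) ≈ 3.74166.
Sum = Σ Δx_i · f(x_i).
Sum ≈ 16.01361.

16.01361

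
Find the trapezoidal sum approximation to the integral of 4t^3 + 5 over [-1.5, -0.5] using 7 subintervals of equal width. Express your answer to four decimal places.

-0.0408

Δt = (-0.5 − (-1.5))/7 = 1/7.
f(-1.5) = -8.5, f(-19/14) = -3429/686, f(-17/14) = -1483/686, f(-15/14) = 55/686, f(-13/14) = 1233/686, f(-11/14) = 2099/686, f(-9/14) = 2701/686, f(-0.5) = 4.5.
T_7 = (Δt/2)·[f(t_0) + 2f(t_1) + ... + 2f(t_{6}) + f(t_7)].
Sum ≈ -0.0408.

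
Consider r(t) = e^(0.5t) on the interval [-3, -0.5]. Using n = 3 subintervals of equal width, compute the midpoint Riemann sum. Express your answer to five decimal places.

Δt = (-0.5 − (-3))/3 = 5/6.
Midpoints: -31/12, -1.75, -11/12.
r(-31/12) ≈ 0.27481, r(-1.75) ≈ 0.41686, r(-11/12) ≈ 0.63234.
Sum = Δt · [r(-31/12) + r(-1.75) + r(-11/12)].
Sum ≈ 1.10334.

1.10334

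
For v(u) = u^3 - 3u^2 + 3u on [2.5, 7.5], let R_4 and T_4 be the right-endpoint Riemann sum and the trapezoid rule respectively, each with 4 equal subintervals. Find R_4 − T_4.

169.53125

R_4 = 635.15625.
T_4 = 465.625.
R_4 − T_4 = 169.53125.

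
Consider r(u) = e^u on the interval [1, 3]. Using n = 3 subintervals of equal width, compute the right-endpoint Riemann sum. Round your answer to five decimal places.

Δu = (3 − 1)/3 = 2/3.
Right endpoints: 5/3, 7/3, 3.
r(5/3) ≈ 5.29449, r(7/3) ≈ 10.31226, r(3) ≈ 20.08554.
Sum = Δu · [r(5/3) + r(7/3) + r(3)].
Sum ≈ 23.79486.

23.79486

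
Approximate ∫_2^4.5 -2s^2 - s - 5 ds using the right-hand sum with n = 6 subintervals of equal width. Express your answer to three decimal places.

Δs = (4.5 − 2)/6 = 5/12.
Right endpoints: 29/12, 17/6, 3.25, 11/3, 49/12, 4.5.
f(29/12) = -1375/72, f(17/6) = -215/9, f(3.25) = -29.375, f(11/3) = -320/9, f(49/12) = -3055/72, f(4.5) = -50.
Sum = Δs · [f(29/12) + f(17/6) + f(3.25) + ...].
Sum ≈ -83.478.

-83.478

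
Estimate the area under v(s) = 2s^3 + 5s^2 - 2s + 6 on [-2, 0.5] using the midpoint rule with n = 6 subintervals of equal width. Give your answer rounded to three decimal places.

24.305

Δs = (0.5 − (-2))/6 = 5/12.
Midpoints: -43/24, -1.375, -23/24, -13/24, -0.125, 7/24.
v(-43/24) = 97673/6912, v(-1.375) = 13.00390625, v(-23/24) = 74293/6912, v(-13/24) = 56903/6912, v(-0.125) = 6.32421875, v(7/24) = 40723/6912.
Sum = Δs · [v(-43/24) + v(-1.375) + v(-23/24) + ...].
Sum ≈ 24.305.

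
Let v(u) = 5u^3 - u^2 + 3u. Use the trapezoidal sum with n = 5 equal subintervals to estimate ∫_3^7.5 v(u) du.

Δu = (7.5 − 3)/5 = 0.9.
v(3) = 135, v(3.9) = 293.085, v(4.8) = 544.32, v(5.7) = 910.575, v(6.6) = 1413.72, v(7.5) = 2075.625.
T_5 = (Δu/2)·[v(u_0) + 2v(u_1) + ... + 2v(u_{4}) + v(u_5)].
Sum = 3840.31125.

3840.31125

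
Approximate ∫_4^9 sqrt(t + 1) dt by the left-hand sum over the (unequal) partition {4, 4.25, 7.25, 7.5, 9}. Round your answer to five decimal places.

Subinterval widths: 0.25, 3, 0.25, 1.5.
Left endpoints: 4, 4.25, 7.25, 7.5.
f(4) ≈ 2.23607, f(4.25) ≈ 2.29129, f(7.25) ≈ 2.87228, f(7.5) ≈ 2.91548.
Sum = Σ Δt_i · f(t_i).
Sum ≈ 12.52416.

12.52416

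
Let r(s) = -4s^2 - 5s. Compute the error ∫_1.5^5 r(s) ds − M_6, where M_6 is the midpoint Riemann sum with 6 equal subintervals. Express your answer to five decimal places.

Exact integral: ∫_1.5^5 r(s) ds ≈ -219.0416667.
M_6 ≈ -218.6446759.
Error ≈ -219.0416667 − (-218.6446759) ≈ -0.39699.

-0.39699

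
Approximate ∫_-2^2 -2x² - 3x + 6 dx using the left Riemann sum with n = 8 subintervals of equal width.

16

Δx = (2 − (-2))/8 = 0.5.
Left endpoints: -2, -1.5, -1, -0.5, 0, 0.5, 1, 1.5.
f(-2) = 4, f(-1.5) = 6, f(-1) = 7, f(-0.5) = 7, f(0) = 6, f(0.5) = 4, f(1) = 1, f(1.5) = -3.
Sum = Δx · [f(-2) + f(-1.5) + f(-1) + ...].
Sum = 16.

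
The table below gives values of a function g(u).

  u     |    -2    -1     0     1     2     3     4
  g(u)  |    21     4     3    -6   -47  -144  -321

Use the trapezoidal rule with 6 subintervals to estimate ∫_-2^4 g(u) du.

-340

Δu = 1.
T_6 = (1/2)·[21 + 2·4 + 2·3 + 2·(-6) + 2·(-47) + 2·(-144) + (-321)] = -340.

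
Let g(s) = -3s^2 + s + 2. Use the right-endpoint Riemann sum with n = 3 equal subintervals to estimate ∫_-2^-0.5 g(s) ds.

-3.75

Δs = (-0.5 − (-2))/3 = 0.5.
Right endpoints: -1.5, -1, -0.5.
g(-1.5) = -6.25, g(-1) = -2, g(-0.5) = 0.75.
Sum = Δs · [g(-1.5) + g(-1) + g(-0.5)].
Sum = -3.75.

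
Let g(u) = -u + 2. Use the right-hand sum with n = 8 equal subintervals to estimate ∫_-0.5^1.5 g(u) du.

Δu = (1.5 − (-0.5))/8 = 0.25.
Right endpoints: -0.25, 0, 0.25, 0.5, 0.75, 1, 1.25, 1.5.
g(-0.25) = 2.25, g(0) = 2, g(0.25) = 1.75, g(0.5) = 1.5, g(0.75) = 1.25, g(1) = 1, g(1.25) = 0.75, g(1.5) = 0.5.
Sum = Δu · [g(-0.25) + g(0) + g(0.25) + ...].
Sum = 2.75.

2.75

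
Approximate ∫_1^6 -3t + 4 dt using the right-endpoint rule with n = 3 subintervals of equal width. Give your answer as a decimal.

-45

Δt = (6 − 1)/3 = 5/3.
Right endpoints: 8/3, 13/3, 6.
f(8/3) = -4, f(13/3) = -9, f(6) = -14.
Sum = Δt · [f(8/3) + f(13/3) + f(6)].
Sum = -45.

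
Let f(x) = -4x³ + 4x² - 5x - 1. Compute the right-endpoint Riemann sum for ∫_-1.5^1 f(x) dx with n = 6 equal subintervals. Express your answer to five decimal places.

3.73553

Δx = (1 − (-1.5))/6 = 5/12.
Right endpoints: -13/12, -2/3, -0.25, 1/6, 7/12, 1.
f(-13/12) = 6133/432, f(-2/3) = 143/27, f(-0.25) = 0.5625, f(1/6) = -47/27, f(7/12) = -1447/432, f(1) = -6.
Sum = Δx · [f(-13/12) + f(-2/3) + f(-0.25) + ...].
Sum ≈ 3.73553.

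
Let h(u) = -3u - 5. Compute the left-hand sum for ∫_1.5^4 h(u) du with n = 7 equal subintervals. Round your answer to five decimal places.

Δu = (4 − 1.5)/7 = 5/14.
Left endpoints: 1.5, 13/7, 31/14, 18/7, 41/14, 23/7, 51/14.
h(1.5) = -9.5, h(13/7) = -74/7, h(31/14) = -163/14, h(18/7) = -89/7, h(41/14) = -193/14, h(23/7) = -104/7, h(51/14) = -223/14.
Sum = Δu · [h(1.5) + h(13/7) + h(31/14) + ...].
Sum ≈ -31.78571.

-31.78571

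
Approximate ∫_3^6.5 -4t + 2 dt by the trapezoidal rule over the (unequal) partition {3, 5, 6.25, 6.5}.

-59.5

Subinterval widths: 2, 1.25, 0.25.
f(3) = -10, f(5) = -18, f(6.25) = -23, f(6.5) = -24.
On each subinterval the trapezoid contributes (Δt_i/2)·[f(t_{i-1}) + f(t_i)].
Sum = -59.5.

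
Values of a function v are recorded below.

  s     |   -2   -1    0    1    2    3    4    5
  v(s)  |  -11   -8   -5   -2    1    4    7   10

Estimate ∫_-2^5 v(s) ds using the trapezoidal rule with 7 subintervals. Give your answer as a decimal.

-3.5

Δs = 1.
T_7 = (1/2)·[(-11) + 2·(-8) + 2·(-5) + 2·(-2) + 2·1 + 2·4 + 2·7 + 10] = -3.5.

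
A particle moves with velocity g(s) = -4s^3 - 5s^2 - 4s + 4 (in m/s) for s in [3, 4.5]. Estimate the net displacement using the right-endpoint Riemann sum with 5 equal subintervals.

Δs = (4.5 − 3)/5 = 0.3.
Right endpoints: 3.3, 3.6, 3.9, 4.2, 4.5.
g(3.3) = -207.398, g(3.6) = -261.824, g(3.9) = -324.926, g(4.2) = -397.352, g(4.5) = -479.75.
Sum = Δs · [g(3.3) + g(3.6) + g(3.9) + g(4.2) + g(4.5)].
Sum = -501.375.

-501.375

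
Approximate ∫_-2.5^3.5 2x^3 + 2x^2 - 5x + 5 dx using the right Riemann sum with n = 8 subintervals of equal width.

Δx = (3.5 − (-2.5))/8 = 0.75.
Right endpoints: -1.75, -1, -0.25, 0.5, 1.25, 2, 2.75, 3.5.
f(-1.75) = 9.15625, f(-1) = 10, f(-0.25) = 6.34375, f(0.5) = 3.25, f(1.25) = 5.78125, f(2) = 19, f(2.75) = 47.96875, f(3.5) = 97.75.
Sum = Δx · [f(-1.75) + f(-1) + f(-0.25) + ...].
Sum = 149.4375.

149.4375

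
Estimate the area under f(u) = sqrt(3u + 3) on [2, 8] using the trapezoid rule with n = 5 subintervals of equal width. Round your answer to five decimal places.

Δu = (8 − 2)/5 = 1.2.
f(2) ≈ 3.00000, f(3.2) ≈ 3.54965, f(4.4) ≈ 4.02492, f(5.6) ≈ 4.44972, f(6.8) ≈ 4.83735, f(8) ≈ 5.19615.
T_5 = (Δu/2)·[f(u_0) + 2f(u_1) + ... + 2f(u_{4}) + f(u_5)].
Sum ≈ 25.15166.

25.15166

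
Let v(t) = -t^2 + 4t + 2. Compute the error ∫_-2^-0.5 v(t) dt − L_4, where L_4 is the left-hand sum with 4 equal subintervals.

1.86328125

Exact integral: ∫_-2^-0.5 v(t) dt = -7.125.
L_4 = -8.98828125.
Error = -7.125 − (-8.98828125) = 1.86328125.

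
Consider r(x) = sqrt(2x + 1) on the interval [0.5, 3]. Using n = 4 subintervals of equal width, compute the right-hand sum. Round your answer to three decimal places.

Δx = (3 − 0.5)/4 = 0.625.
Right endpoints: 1.125, 1.75, 2.375, 3.
r(1.125) ≈ 1.803, r(1.75) ≈ 2.121, r(2.375) ≈ 2.398, r(3) ≈ 2.646.
Sum = Δx · [r(1.125) + r(1.75) + r(2.375) + r(3)].
Sum ≈ 5.605.

5.605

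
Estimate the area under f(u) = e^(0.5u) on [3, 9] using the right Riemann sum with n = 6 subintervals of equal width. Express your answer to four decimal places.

Δu = (9 − 3)/6 = 1.
Right endpoints: 4, 5, 6, 7, 8, 9.
f(4) ≈ 7.3891, f(5) ≈ 12.1825, f(6) ≈ 20.0855, f(7) ≈ 33.1155, f(8) ≈ 54.5982, f(9) ≈ 90.0171.
Sum = Δu · [f(4) + f(5) + f(6) + ...].
Sum ≈ 217.3878.

217.3878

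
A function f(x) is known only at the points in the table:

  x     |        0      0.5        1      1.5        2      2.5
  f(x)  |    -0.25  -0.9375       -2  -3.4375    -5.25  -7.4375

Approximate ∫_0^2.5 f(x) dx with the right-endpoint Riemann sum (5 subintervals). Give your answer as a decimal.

Δx = 0.5.
Sum = 0.5·[(-0.9375) + (-2) + (-3.4375) + (-5.25) + (-7.4375)] = -9.53125.

-9.53125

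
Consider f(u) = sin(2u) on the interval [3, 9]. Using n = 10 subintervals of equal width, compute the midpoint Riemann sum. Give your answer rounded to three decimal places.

0.159

Δu = (9 − 3)/10 = 0.6.
Midpoints: 3.3, 3.9, 4.5, 5.1, 5.7, 6.3, 6.9, 7.5, 8.1, 8.7.
f(3.3) ≈ 0.312, f(3.9) ≈ 0.999, f(4.5) ≈ 0.412, f(5.1) ≈ -0.700, f(5.7) ≈ -0.919, f(6.3) ≈ 0.034, f(6.9) ≈ 0.944, f(7.5) ≈ 0.650, f(8.1) ≈ -0.472, f(8.7) ≈ -0.993.
Sum = Δu · [f(3.3) + f(3.9) + f(4.5) + ...].
Sum ≈ 0.159.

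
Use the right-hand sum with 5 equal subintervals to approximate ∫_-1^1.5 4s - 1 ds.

2.5

Δs = (1.5 − (-1))/5 = 0.5.
Right endpoints: -0.5, 0, 0.5, 1, 1.5.
f(-0.5) = -3, f(0) = -1, f(0.5) = 1, f(1) = 3, f(1.5) = 5.
Sum = Δs · [f(-0.5) + f(0) + f(0.5) + f(1) + f(1.5)].
Sum = 2.5.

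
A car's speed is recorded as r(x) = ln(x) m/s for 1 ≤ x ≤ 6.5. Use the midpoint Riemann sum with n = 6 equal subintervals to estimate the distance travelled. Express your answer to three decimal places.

Δx = (6.5 − 1)/6 = 11/12.
Midpoints: 35/24, 2.375, 79/24, 101/24, 5.125, 145/24.
r(35/24) ≈ 0.377, r(2.375) ≈ 0.865, r(79/24) ≈ 1.191, r(101/24) ≈ 1.437, r(5.125) ≈ 1.634, r(145/24) ≈ 1.799.
Sum = Δx · [r(35/24) + r(2.375) + r(79/24) + ...].
Sum ≈ 6.695.

6.695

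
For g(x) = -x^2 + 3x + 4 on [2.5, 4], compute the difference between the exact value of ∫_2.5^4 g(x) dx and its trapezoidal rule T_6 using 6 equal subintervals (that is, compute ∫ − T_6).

Exact integral: ∫_2.5^4 g(x) dx = 4.5.
T_6 = 4.484375.
Error = 4.5 − 4.484375 = 0.015625.

0.015625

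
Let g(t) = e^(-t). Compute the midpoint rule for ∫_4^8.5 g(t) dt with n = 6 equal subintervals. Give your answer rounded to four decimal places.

0.0177

Δt = (8.5 − 4)/6 = 0.75.
Midpoints: 4.375, 5.125, 5.875, 6.625, 7.375, 8.125.
g(4.375) ≈ 0.0126, g(5.125) ≈ 0.0059, g(5.875) ≈ 0.0028, g(6.625) ≈ 0.0013, g(7.375) ≈ 0.0006, g(8.125) ≈ 0.0003.
Sum = Δt · [g(4.375) + g(5.125) + g(5.875) + ...].
Sum ≈ 0.0177.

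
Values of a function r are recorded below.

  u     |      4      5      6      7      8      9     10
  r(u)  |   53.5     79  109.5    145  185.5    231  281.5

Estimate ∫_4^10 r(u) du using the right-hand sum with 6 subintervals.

Δu = 1.
Sum = 1·[79 + 109.5 + 145 + 185.5 + 231 + 281.5] = 1031.5.

1031.5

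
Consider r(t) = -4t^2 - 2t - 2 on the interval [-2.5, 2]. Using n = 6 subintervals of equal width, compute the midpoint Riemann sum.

-37.40625

Δt = (2 − (-2.5))/6 = 0.75.
Midpoints: -2.125, -1.375, -0.625, 0.125, 0.875, 1.625.
r(-2.125) = -15.8125, r(-1.375) = -6.8125, r(-0.625) = -2.3125, r(0.125) = -2.3125, r(0.875) = -6.8125, r(1.625) = -15.8125.
Sum = Δt · [r(-2.125) + r(-1.375) + r(-0.625) + ...].
Sum = -37.40625.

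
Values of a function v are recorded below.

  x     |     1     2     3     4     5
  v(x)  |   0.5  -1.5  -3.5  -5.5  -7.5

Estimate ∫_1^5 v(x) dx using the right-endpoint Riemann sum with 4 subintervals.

-18

Δx = 1.
Sum = 1·[(-1.5) + (-3.5) + (-5.5) + (-7.5)] = -18.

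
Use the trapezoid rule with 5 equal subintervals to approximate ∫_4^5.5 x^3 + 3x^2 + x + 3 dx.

Δx = (5.5 − 4)/5 = 0.3.
f(4) = 119, f(4.3) = 142.277, f(4.6) = 168.416, f(4.9) = 197.579, f(5.2) = 229.928, f(5.5) = 265.625.
T_5 = (Δx/2)·[f(x_0) + 2f(x_1) + ... + 2f(x_{4}) + f(x_5)].
Sum = 279.15375.

279.15375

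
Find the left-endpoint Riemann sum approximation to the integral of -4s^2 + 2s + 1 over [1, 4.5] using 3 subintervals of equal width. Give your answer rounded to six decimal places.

Δs = (4.5 − 1)/3 = 7/6.
Left endpoints: 1, 13/6, 10/3.
f(1) = -1, f(13/6) = -121/9, f(10/3) = -331/9.
Sum = Δs · [f(1) + f(13/6) + f(10/3)].
Sum ≈ -59.759259.

-59.759259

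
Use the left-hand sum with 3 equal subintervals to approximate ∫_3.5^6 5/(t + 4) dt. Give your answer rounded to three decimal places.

1.510

Δt = (6 − 3.5)/3 = 5/6.
Left endpoints: 3.5, 13/3, 31/6.
f(3.5) = 2/3, f(13/3) = 0.6, f(31/6) = 6/11.
Sum = Δt · [f(3.5) + f(13/3) + f(31/6)].
Sum ≈ 1.510.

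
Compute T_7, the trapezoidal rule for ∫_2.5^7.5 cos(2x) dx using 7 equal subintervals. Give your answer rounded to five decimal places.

Δx = (7.5 − 2.5)/7 = 5/7.
f(2.5) ≈ 0.28366, f(45/14) ≈ 0.98945, f(55/14) ≈ -0.00316, f(65/14) ≈ -0.99035, f(75/14) ≈ -0.27759, f(85/14) ≈ 0.91165, f(95/14) ≈ 0.53604, f(7.5) ≈ -0.75969.
T_7 = (Δx/2)·[f(x_0) + 2f(x_1) + ... + 2f(x_{6}) + f(x_7)].
Sum ≈ 0.66288.

0.66288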